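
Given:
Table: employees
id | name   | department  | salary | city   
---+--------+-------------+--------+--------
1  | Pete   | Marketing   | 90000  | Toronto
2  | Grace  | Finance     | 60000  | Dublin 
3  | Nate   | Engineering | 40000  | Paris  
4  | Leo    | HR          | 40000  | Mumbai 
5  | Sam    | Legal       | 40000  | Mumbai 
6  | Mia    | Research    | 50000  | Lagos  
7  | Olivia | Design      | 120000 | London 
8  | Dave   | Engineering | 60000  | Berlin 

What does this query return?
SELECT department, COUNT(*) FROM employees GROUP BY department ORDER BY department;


Assigning each row to its department group:
  Pete -> Marketing
  Grace -> Finance
  Nate -> Engineering
  Leo -> HR
  Sam -> Legal
  Mia -> Research
  Olivia -> Design
  Dave -> Engineering


7 groups:
Design, 1
Engineering, 2
Finance, 1
HR, 1
Legal, 1
Marketing, 1
Research, 1


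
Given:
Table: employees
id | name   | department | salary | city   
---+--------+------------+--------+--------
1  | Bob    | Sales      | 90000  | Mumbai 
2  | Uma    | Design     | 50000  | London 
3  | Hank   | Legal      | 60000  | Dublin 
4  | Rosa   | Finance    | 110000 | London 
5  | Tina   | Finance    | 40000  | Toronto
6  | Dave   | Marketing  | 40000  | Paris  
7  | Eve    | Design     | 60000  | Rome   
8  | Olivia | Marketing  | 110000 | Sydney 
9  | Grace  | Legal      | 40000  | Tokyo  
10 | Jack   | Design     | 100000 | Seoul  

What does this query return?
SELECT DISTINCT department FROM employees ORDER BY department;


All 'department' values (row order): Sales, Design, Legal, Finance, Finance, Marketing, Design, Marketing, Legal, Design
Removing duplicates leaves 5 unique value(s).

5 values:
Design
Finance
Legal
Marketing
Sales


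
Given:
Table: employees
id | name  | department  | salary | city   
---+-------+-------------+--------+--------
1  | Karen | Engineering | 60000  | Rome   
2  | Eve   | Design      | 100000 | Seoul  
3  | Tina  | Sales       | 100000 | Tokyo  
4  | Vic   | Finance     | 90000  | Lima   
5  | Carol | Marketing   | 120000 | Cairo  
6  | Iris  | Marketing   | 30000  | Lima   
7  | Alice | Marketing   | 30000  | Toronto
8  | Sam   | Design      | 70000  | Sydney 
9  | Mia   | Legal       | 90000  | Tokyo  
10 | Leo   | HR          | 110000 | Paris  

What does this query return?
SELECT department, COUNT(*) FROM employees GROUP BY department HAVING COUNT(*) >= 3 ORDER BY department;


Groups with count >= 3:
  Marketing: 3 -> PASS
  Design: 2 -> filtered out
  Engineering: 1 -> filtered out
  Finance: 1 -> filtered out
  HR: 1 -> filtered out
  Legal: 1 -> filtered out
  Sales: 1 -> filtered out


1 groups:
Marketing, 3


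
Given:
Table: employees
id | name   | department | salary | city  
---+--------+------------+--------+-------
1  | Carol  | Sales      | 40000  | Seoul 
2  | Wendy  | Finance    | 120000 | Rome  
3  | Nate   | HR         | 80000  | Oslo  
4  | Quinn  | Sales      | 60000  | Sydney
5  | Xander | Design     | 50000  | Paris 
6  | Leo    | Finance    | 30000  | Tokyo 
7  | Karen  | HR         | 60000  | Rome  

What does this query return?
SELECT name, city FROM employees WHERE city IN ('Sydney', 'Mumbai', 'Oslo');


Filtering: city IN ('Sydney', 'Mumbai', 'Oslo')
Matching: 2 rows

2 rows:
Nate, Oslo
Quinn, Sydney


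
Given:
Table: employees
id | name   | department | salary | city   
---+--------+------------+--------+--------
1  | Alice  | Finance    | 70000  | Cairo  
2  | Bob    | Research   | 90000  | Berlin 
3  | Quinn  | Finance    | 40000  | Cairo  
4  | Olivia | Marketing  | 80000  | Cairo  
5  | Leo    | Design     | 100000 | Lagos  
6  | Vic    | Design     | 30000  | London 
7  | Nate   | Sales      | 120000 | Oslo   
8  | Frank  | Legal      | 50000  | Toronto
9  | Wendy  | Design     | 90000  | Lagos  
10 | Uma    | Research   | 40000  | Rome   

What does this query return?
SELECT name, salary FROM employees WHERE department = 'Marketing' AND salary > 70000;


Filtering: department = 'Marketing' AND salary > 70000
Matching: 1 rows

1 rows:
Olivia, 80000


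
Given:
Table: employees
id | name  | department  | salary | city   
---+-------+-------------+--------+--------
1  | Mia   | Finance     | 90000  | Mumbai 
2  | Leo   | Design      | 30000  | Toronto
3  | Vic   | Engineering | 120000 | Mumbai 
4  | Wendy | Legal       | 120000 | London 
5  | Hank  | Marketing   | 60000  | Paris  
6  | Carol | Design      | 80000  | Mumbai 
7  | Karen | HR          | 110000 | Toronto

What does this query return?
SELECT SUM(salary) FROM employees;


SUM(salary) = 90000 + 30000 + 120000 + 120000 + 60000 + 80000 + 110000 = 610000

610000


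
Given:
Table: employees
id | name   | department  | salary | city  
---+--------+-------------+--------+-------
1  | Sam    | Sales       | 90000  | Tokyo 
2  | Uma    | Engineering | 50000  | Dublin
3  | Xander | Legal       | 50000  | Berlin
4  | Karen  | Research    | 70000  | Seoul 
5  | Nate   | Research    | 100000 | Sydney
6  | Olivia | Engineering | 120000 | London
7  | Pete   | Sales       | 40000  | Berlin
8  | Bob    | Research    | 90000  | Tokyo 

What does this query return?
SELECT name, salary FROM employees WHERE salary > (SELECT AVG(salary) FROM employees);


Subquery: AVG(salary) = 76250.0
Filtering: salary > 76250.0
  Sam (90000) -> MATCH
  Nate (100000) -> MATCH
  Olivia (120000) -> MATCH
  Bob (90000) -> MATCH


4 rows:
Sam, 90000
Nate, 100000
Olivia, 120000
Bob, 90000


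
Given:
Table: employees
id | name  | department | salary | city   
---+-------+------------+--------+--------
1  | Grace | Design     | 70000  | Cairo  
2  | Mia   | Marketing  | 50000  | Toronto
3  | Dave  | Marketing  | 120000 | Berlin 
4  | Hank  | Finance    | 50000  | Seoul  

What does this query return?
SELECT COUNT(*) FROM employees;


COUNT(*) counts all rows

4


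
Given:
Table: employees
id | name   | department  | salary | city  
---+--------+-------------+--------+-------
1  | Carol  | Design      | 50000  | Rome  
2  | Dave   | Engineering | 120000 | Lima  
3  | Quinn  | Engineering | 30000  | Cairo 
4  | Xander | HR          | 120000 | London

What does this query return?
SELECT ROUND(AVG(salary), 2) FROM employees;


SUM(salary) = 320000
COUNT = 4
ROUND(AVG, 2) = ROUND(320000 / 4, 2) = 80000.0

80000.0


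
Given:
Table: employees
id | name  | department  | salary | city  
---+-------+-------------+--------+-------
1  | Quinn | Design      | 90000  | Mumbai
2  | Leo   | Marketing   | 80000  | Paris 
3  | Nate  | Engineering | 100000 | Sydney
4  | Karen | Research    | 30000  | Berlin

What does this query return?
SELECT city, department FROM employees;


Projecting columns: city, department

4 rows:
Mumbai, Design
Paris, Marketing
Sydney, Engineering
Berlin, Research


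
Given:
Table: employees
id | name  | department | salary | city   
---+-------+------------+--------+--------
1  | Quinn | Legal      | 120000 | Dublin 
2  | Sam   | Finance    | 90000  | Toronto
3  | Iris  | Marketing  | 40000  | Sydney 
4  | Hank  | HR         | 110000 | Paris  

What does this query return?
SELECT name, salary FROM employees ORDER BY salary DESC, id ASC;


Sorting by salary DESC, then id ASC for ties

4 rows:
Quinn, 120000
Hank, 110000
Sam, 90000
Iris, 40000


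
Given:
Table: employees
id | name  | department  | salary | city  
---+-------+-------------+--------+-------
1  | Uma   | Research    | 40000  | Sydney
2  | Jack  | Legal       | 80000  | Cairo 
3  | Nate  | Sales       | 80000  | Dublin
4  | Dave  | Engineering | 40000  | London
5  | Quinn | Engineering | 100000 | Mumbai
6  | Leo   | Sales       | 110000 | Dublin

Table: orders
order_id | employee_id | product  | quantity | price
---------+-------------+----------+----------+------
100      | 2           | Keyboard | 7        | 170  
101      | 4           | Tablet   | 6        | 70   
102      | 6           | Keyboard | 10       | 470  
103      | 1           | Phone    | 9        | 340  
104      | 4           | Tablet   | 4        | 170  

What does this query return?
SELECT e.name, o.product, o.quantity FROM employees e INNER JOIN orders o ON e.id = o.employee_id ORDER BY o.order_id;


Joining employees.id = orders.employee_id:
  employee Jack (id=2) -> order Keyboard
  employee Dave (id=4) -> order Tablet
  employee Leo (id=6) -> order Keyboard
  employee Uma (id=1) -> order Phone
  employee Dave (id=4) -> order Tablet


5 rows:
Jack, Keyboard, 7
Dave, Tablet, 6
Leo, Keyboard, 10
Uma, Phone, 9
Dave, Tablet, 4


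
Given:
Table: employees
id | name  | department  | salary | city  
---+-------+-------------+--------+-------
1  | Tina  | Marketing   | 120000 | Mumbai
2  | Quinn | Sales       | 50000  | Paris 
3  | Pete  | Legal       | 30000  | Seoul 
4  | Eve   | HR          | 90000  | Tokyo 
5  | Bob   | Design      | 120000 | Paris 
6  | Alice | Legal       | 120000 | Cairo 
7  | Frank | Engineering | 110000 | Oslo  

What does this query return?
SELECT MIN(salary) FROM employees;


Salaries: 120000, 50000, 30000, 90000, 120000, 120000, 110000
MIN = 30000

30000


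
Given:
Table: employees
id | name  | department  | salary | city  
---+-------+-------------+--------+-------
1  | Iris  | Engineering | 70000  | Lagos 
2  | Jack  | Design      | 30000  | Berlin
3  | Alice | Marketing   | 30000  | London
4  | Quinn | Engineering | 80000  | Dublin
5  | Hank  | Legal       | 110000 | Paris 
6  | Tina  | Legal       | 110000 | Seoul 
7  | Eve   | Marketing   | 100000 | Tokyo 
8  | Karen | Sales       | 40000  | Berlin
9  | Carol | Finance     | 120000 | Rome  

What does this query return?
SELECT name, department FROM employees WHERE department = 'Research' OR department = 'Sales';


Filtering: department = 'Research' OR 'Sales'
Matching: 1 rows

1 rows:
Karen, Sales


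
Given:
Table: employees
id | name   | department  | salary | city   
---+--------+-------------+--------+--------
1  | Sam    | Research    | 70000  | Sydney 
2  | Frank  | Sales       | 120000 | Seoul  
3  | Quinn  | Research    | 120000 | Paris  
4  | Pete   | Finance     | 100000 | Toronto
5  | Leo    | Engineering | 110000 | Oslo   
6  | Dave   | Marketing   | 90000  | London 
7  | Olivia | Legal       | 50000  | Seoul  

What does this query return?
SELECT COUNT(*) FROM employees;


COUNT(*) counts all rows

7


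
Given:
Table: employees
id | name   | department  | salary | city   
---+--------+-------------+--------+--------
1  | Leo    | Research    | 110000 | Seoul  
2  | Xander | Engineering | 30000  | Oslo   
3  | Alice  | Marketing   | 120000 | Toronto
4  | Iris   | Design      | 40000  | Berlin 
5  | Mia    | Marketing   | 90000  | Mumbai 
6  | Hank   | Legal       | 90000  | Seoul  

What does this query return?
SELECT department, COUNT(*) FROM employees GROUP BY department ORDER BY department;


Assigning each row to its department group:
  Leo -> Research
  Xander -> Engineering
  Alice -> Marketing
  Iris -> Design
  Mia -> Marketing
  Hank -> Legal


5 groups:
Design, 1
Engineering, 1
Legal, 1
Marketing, 2
Research, 1


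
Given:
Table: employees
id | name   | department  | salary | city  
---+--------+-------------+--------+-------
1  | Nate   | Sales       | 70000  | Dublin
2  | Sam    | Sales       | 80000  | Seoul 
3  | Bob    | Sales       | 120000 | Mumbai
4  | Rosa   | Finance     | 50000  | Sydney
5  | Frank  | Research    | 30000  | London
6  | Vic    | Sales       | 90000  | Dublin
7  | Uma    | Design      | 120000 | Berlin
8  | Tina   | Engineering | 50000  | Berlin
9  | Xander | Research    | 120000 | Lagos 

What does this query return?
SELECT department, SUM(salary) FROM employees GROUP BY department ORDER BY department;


Summing salary within each department:
  Design: 120000 = 120000
  Engineering: 50000 = 50000
  Finance: 50000 = 50000
  Research: 30000 + 120000 = 150000
  Sales: 70000 + 80000 + 120000 + 90000 = 360000


5 groups:
Design, 120000
Engineering, 50000
Finance, 50000
Research, 150000
Sales, 360000


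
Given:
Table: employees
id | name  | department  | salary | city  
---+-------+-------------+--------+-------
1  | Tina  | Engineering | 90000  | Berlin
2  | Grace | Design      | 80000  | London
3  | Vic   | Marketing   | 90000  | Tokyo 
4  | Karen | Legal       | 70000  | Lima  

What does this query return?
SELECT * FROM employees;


SELECT * returns all 4 rows with all columns

4 rows:
1, Tina, Engineering, 90000, Berlin
2, Grace, Design, 80000, London
3, Vic, Marketing, 90000, Tokyo
4, Karen, Legal, 70000, Lima


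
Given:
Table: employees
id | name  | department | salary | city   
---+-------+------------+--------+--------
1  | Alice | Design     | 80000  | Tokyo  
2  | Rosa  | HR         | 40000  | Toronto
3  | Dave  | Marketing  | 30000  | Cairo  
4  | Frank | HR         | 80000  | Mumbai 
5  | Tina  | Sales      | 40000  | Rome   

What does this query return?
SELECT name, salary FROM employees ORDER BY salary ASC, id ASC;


Sorting by salary ASC, then id ASC for ties

5 rows:
Dave, 30000
Rosa, 40000
Tina, 40000
Alice, 80000
Frank, 80000


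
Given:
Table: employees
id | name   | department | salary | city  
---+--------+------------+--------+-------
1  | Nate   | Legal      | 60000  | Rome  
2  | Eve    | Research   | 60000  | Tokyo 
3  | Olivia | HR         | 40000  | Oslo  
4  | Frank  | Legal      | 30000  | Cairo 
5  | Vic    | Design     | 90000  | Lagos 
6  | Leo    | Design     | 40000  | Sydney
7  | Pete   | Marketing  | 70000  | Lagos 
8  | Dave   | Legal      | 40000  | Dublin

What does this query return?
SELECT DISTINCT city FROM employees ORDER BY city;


All 'city' values (row order): Rome, Tokyo, Oslo, Cairo, Lagos, Sydney, Lagos, Dublin
Removing duplicates leaves 7 unique value(s).

7 values:
Cairo
Dublin
Lagos
Oslo
Rome
Sydney
Tokyo


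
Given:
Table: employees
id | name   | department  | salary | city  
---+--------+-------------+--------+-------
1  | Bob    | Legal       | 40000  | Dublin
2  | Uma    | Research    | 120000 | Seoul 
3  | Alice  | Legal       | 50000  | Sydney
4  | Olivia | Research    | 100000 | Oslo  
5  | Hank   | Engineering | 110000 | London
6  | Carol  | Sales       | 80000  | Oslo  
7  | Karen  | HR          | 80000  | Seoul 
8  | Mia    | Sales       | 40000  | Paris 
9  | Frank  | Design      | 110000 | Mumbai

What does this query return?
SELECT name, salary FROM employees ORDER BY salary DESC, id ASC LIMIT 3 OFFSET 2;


Sort by salary DESC (id ASC tiebreak), then skip 2 and take 3
Rows 3 through 5

3 rows:
Frank, 110000
Olivia, 100000
Carol, 80000


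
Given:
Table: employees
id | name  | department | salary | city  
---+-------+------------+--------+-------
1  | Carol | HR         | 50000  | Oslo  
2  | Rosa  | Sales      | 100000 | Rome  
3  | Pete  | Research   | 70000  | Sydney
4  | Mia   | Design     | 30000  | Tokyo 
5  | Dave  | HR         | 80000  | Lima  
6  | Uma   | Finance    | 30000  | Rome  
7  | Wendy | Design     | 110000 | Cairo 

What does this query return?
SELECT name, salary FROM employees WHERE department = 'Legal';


Filtering: department = 'Legal'
Matching rows: 0

Empty result set (0 rows)


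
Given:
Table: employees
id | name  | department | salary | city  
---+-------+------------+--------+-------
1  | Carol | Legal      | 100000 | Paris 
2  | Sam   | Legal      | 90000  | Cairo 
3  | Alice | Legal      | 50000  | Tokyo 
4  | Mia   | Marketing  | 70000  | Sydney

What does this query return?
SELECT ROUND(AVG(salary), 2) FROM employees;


SUM(salary) = 310000
COUNT = 4
ROUND(AVG, 2) = ROUND(310000 / 4, 2) = 77500.0

77500.0


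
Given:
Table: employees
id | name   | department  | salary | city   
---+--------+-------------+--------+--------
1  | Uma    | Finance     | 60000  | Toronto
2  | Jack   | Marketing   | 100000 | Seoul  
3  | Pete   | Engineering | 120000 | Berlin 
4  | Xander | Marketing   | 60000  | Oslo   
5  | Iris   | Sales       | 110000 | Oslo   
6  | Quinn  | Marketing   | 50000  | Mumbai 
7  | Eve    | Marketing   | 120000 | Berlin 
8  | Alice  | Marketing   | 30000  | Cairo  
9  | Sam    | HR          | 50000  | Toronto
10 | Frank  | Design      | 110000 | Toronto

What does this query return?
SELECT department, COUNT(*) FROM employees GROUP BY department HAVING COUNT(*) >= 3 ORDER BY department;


Groups with count >= 3:
  Marketing: 5 -> PASS
  Design: 1 -> filtered out
  Engineering: 1 -> filtered out
  Finance: 1 -> filtered out
  HR: 1 -> filtered out
  Sales: 1 -> filtered out


1 groups:
Marketing, 5


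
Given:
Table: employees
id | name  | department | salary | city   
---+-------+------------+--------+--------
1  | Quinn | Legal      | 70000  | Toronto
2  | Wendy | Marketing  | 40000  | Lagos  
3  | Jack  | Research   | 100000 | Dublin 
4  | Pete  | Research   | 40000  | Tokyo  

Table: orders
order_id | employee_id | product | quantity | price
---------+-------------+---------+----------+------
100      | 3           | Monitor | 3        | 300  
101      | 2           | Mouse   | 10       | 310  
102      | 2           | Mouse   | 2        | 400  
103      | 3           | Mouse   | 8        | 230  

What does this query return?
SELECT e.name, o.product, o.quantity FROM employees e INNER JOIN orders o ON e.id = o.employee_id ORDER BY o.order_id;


Joining employees.id = orders.employee_id:
  employee Jack (id=3) -> order Monitor
  employee Wendy (id=2) -> order Mouse
  employee Wendy (id=2) -> order Mouse
  employee Jack (id=3) -> order Mouse


4 rows:
Jack, Monitor, 3
Wendy, Mouse, 10
Wendy, Mouse, 2
Jack, Mouse, 8


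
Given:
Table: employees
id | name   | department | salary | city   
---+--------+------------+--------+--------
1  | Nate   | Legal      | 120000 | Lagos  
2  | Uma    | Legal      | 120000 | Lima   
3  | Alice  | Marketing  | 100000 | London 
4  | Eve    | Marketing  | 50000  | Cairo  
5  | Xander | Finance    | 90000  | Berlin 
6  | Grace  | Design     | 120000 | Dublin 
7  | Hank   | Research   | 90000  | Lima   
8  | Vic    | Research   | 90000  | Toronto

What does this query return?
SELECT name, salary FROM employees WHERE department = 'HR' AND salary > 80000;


Filtering: department = 'HR' AND salary > 80000
Matching: 0 rows

Empty result set (0 rows)


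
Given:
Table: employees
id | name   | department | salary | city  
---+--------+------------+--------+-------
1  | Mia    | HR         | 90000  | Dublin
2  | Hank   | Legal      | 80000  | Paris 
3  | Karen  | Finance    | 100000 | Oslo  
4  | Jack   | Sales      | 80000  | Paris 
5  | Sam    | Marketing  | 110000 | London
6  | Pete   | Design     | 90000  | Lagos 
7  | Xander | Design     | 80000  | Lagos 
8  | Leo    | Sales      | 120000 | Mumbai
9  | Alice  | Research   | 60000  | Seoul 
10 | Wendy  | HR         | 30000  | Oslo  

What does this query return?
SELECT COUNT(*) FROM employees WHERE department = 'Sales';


Counting rows where department = 'Sales'
  Jack -> MATCH
  Leo -> MATCH


2


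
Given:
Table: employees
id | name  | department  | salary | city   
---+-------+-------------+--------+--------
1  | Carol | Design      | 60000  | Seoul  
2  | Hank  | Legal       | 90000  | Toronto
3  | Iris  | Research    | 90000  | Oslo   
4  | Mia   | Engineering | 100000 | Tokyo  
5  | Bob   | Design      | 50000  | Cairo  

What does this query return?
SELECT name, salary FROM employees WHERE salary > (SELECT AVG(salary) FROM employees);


Subquery: AVG(salary) = 78000.0
Filtering: salary > 78000.0
  Hank (90000) -> MATCH
  Iris (90000) -> MATCH
  Mia (100000) -> MATCH


3 rows:
Hank, 90000
Iris, 90000
Mia, 100000


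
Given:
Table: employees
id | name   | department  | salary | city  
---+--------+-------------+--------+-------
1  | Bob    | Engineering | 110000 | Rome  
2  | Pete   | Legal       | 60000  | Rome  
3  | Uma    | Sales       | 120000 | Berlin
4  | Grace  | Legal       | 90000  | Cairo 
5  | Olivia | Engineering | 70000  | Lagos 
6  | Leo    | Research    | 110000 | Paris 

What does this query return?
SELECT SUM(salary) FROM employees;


SUM(salary) = 110000 + 60000 + 120000 + 90000 + 70000 + 110000 = 560000

560000


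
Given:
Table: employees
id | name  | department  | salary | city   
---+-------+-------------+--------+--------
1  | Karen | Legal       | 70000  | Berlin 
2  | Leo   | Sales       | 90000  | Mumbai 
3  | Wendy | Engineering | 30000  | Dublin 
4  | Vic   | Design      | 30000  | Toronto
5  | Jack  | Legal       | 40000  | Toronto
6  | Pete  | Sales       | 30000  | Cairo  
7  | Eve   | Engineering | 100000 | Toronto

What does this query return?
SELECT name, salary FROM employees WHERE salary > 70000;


Filtering: salary > 70000
Matching: 2 rows

2 rows:
Leo, 90000
Eve, 100000


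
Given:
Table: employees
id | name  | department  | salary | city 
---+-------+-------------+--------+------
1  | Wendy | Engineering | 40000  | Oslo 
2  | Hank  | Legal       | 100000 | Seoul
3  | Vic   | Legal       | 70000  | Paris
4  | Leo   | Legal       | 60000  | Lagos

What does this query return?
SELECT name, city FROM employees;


Projecting columns: name, city

4 rows:
Wendy, Oslo
Hank, Seoul
Vic, Paris
Leo, Lagos


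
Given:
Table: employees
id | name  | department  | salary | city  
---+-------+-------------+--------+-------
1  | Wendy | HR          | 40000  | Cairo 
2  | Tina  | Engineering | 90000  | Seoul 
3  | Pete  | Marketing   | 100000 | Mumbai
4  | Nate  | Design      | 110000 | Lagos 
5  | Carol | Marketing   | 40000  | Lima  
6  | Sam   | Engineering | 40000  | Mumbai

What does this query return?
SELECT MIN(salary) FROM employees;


Salaries: 40000, 90000, 100000, 110000, 40000, 40000
MIN = 40000

40000


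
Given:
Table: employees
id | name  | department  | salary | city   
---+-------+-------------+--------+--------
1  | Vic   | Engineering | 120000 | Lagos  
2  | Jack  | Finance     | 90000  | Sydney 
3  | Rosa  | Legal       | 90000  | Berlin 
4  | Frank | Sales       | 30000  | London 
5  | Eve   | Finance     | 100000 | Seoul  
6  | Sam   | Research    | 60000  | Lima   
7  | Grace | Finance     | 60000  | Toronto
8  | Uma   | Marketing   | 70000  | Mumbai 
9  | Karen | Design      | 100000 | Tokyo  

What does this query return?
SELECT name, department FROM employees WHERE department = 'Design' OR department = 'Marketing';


Filtering: department = 'Design' OR 'Marketing'
Matching: 2 rows

2 rows:
Uma, Marketing
Karen, Design


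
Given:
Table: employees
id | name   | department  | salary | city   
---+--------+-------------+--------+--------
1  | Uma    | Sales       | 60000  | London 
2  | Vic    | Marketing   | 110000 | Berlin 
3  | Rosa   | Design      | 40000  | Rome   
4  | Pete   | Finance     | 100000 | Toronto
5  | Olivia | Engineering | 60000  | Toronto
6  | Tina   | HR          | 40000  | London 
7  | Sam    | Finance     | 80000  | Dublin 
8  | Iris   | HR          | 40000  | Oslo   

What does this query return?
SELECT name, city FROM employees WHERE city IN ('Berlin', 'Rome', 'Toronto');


Filtering: city IN ('Berlin', 'Rome', 'Toronto')
Matching: 4 rows

4 rows:
Vic, Berlin
Rosa, Rome
Pete, Toronto
Olivia, Toronto


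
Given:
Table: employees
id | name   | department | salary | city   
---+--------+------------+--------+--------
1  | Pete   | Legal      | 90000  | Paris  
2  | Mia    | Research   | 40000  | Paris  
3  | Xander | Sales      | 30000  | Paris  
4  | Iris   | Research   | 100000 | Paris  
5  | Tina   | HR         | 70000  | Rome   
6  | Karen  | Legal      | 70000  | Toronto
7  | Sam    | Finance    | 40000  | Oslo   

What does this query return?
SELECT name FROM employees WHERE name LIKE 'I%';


LIKE 'I%' matches names starting with 'I'
Matching: 1

1 rows:
Iris


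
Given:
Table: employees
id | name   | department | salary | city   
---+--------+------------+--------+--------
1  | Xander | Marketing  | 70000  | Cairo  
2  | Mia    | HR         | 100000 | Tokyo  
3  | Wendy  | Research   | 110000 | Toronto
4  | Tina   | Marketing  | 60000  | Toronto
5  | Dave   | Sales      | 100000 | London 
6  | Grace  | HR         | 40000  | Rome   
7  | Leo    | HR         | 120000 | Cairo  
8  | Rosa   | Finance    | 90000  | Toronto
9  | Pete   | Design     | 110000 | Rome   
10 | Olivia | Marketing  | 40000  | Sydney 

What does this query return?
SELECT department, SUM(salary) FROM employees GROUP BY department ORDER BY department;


Summing salary within each department:
  Design: 110000 = 110000
  Finance: 90000 = 90000
  HR: 100000 + 40000 + 120000 = 260000
  Marketing: 70000 + 60000 + 40000 = 170000
  Research: 110000 = 110000
  Sales: 100000 = 100000


6 groups:
Design, 110000
Finance, 90000
HR, 260000
Marketing, 170000
Research, 110000
Sales, 100000


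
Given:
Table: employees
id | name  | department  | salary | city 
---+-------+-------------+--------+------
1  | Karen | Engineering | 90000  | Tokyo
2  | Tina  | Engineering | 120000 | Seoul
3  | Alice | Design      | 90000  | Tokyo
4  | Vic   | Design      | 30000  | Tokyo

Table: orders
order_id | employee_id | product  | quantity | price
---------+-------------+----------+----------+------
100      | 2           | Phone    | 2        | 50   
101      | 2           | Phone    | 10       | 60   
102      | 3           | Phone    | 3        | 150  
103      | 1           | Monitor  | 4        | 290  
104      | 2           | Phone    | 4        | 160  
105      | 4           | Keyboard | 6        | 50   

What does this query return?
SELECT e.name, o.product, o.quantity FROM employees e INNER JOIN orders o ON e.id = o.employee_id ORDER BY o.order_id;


Joining employees.id = orders.employee_id:
  employee Tina (id=2) -> order Phone
  employee Tina (id=2) -> order Phone
  employee Alice (id=3) -> order Phone
  employee Karen (id=1) -> order Monitor
  employee Tina (id=2) -> order Phone
  employee Vic (id=4) -> order Keyboard


6 rows:
Tina, Phone, 2
Tina, Phone, 10
Alice, Phone, 3
Karen, Monitor, 4
Tina, Phone, 4
Vic, Keyboard, 6


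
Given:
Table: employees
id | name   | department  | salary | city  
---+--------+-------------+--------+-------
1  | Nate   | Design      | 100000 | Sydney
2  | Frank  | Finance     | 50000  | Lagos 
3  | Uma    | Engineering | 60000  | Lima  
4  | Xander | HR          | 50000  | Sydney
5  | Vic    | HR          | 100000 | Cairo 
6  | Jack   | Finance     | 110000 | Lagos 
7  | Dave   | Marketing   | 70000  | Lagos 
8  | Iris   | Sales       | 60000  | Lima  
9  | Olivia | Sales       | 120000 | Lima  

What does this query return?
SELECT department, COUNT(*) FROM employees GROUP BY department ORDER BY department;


Assigning each row to its department group:
  Nate -> Design
  Frank -> Finance
  Uma -> Engineering
  Xander -> HR
  Vic -> HR
  Jack -> Finance
  Dave -> Marketing
  Iris -> Sales
  Olivia -> Sales


6 groups:
Design, 1
Engineering, 1
Finance, 2
HR, 2
Marketing, 1
Sales, 2


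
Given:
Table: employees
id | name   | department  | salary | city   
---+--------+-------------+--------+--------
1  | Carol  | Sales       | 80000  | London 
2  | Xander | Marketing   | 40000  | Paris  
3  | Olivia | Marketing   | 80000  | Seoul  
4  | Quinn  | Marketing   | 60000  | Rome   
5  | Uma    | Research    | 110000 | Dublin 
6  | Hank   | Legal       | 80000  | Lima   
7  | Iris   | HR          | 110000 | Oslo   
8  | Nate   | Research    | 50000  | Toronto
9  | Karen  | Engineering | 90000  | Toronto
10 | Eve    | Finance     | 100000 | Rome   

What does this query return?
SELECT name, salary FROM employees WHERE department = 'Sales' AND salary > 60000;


Filtering: department = 'Sales' AND salary > 60000
Matching: 1 rows

1 rows:
Carol, 80000


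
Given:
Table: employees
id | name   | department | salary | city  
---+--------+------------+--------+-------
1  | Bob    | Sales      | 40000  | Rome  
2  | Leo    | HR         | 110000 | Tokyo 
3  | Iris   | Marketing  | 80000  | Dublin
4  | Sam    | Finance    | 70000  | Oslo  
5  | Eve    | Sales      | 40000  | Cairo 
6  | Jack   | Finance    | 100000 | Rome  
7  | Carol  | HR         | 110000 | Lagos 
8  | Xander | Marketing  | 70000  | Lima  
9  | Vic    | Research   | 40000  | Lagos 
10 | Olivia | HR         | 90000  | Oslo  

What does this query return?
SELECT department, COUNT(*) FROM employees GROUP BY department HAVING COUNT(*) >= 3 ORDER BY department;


Groups with count >= 3:
  HR: 3 -> PASS
  Finance: 2 -> filtered out
  Marketing: 2 -> filtered out
  Research: 1 -> filtered out
  Sales: 2 -> filtered out


1 groups:
HR, 3


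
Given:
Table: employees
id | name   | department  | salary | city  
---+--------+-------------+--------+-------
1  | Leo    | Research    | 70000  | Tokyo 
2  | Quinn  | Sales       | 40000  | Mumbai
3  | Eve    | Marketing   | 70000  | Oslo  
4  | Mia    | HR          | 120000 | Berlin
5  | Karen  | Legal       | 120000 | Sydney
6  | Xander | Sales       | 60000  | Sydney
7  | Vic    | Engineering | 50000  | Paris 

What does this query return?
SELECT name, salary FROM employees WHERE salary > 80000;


Filtering: salary > 80000
Matching: 2 rows

2 rows:
Mia, 120000
Karen, 120000


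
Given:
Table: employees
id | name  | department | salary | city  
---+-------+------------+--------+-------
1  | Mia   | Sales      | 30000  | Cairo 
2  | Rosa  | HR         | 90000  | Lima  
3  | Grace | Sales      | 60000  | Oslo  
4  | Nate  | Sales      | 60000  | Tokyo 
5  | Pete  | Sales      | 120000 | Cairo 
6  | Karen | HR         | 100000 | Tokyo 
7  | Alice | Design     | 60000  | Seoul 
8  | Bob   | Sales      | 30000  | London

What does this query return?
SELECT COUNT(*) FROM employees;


COUNT(*) counts all rows

8


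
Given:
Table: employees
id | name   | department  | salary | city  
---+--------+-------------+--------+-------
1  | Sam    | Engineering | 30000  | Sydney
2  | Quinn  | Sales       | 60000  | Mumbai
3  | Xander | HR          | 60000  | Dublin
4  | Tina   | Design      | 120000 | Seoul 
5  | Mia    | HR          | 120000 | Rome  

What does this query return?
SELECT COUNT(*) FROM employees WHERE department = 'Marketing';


Counting rows where department = 'Marketing'


0


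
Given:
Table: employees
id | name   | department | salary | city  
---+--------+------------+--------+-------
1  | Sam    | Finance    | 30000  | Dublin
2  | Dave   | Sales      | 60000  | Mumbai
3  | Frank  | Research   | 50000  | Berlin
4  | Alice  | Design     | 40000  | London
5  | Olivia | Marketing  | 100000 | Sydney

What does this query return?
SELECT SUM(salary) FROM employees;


SUM(salary) = 30000 + 60000 + 50000 + 40000 + 100000 = 280000

280000


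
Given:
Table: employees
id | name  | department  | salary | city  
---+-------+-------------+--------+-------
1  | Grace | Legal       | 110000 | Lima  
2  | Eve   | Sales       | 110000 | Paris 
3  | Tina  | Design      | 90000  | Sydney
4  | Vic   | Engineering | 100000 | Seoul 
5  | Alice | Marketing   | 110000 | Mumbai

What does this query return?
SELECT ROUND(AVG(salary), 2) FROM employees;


SUM(salary) = 520000
COUNT = 5
ROUND(AVG, 2) = ROUND(520000 / 5, 2) = 104000.0

104000.0


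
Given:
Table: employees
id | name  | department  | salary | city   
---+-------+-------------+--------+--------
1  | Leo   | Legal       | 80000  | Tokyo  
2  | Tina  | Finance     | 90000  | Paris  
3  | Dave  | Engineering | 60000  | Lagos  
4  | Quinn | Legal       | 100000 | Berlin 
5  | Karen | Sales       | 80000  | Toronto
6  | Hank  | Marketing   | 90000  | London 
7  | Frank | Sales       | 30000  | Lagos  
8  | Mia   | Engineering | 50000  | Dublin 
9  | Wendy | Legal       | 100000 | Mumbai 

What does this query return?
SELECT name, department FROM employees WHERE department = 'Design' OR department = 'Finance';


Filtering: department = 'Design' OR 'Finance'
Matching: 1 rows

1 rows:
Tina, Finance


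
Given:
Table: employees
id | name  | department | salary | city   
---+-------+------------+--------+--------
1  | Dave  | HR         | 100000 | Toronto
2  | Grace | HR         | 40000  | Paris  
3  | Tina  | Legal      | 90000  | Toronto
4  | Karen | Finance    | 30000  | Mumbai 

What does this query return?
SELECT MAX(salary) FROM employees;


Salaries: 100000, 40000, 90000, 30000
MAX = 100000

100000


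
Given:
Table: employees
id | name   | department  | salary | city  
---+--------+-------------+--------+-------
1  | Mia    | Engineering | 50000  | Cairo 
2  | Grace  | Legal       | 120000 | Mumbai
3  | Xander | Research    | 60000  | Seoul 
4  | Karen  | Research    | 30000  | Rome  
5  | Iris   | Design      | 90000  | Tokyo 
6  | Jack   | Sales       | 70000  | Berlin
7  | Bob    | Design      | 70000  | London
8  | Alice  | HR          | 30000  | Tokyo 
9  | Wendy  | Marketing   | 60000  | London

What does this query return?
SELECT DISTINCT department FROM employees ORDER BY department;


All 'department' values (row order): Engineering, Legal, Research, Research, Design, Sales, Design, HR, Marketing
Removing duplicates leaves 7 unique value(s).

7 values:
Design
Engineering
HR
Legal
Marketing
Research
Sales


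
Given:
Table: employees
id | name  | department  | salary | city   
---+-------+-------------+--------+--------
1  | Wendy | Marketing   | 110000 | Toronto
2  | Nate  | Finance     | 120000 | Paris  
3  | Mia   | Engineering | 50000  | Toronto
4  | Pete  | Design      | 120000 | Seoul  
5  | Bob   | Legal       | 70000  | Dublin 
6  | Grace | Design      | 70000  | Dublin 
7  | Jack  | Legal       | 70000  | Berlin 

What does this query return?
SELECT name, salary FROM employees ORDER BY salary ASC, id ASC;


Sorting by salary ASC, then id ASC for ties

7 rows:
Mia, 50000
Bob, 70000
Grace, 70000
Jack, 70000
Wendy, 110000
Nate, 120000
Pete, 120000


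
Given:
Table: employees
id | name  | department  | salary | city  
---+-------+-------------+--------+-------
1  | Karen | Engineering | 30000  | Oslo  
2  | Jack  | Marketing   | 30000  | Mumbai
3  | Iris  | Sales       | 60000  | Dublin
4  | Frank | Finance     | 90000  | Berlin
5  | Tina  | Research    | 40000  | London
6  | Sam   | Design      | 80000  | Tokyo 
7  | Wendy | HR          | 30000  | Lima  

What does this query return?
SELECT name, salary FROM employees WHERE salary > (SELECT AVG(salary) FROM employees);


Subquery: AVG(salary) = 51428.57
Filtering: salary > 51428.57
  Iris (60000) -> MATCH
  Frank (90000) -> MATCH
  Sam (80000) -> MATCH


3 rows:
Iris, 60000
Frank, 90000
Sam, 80000


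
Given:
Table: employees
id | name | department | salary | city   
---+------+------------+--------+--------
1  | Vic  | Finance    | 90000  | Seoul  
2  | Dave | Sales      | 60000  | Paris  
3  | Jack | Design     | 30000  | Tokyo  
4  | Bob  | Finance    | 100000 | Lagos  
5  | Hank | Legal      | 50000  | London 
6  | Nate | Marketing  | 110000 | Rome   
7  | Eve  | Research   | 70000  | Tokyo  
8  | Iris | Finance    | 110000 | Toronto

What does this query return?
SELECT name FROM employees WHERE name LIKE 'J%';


LIKE 'J%' matches names starting with 'J'
Matching: 1

1 rows:
Jack


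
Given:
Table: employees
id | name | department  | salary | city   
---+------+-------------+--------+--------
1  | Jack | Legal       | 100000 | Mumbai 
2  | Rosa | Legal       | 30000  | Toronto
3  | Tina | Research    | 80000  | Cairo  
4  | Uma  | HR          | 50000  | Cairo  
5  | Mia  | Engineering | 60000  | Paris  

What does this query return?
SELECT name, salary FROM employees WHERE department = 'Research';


Filtering: department = 'Research'
Matching rows: 1

1 rows:
Tina, 80000


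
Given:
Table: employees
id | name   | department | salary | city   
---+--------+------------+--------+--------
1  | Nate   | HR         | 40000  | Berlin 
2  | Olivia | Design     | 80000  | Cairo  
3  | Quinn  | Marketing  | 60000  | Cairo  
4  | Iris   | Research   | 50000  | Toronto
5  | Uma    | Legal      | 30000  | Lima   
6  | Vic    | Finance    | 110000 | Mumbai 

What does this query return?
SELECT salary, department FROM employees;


Projecting columns: salary, department

6 rows:
40000, HR
80000, Design
60000, Marketing
50000, Research
30000, Legal
110000, Finance


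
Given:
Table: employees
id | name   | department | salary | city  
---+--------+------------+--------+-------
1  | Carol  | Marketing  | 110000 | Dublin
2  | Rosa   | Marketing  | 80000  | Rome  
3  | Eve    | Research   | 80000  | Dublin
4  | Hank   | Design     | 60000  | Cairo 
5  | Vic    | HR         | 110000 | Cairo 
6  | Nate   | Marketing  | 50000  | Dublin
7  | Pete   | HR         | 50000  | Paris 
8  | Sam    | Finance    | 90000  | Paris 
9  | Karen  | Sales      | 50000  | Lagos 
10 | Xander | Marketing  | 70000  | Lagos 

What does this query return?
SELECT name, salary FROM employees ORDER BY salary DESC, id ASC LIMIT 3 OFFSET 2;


Sort by salary DESC (id ASC tiebreak), then skip 2 and take 3
Rows 3 through 5

3 rows:
Sam, 90000
Rosa, 80000
Eve, 80000


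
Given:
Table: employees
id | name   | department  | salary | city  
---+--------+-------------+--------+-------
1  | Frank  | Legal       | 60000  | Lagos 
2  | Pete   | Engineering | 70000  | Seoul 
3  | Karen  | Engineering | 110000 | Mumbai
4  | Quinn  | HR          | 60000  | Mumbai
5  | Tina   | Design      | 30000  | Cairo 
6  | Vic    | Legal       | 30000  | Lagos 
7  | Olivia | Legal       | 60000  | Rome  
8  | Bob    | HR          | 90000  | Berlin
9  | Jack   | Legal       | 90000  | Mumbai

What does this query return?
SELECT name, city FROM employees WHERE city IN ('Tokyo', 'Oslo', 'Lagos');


Filtering: city IN ('Tokyo', 'Oslo', 'Lagos')
Matching: 2 rows

2 rows:
Frank, Lagos
Vic, Lagos


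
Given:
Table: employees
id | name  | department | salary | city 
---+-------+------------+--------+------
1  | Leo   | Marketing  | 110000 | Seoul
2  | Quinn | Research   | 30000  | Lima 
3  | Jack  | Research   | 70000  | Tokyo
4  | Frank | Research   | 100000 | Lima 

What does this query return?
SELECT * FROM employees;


SELECT * returns all 4 rows with all columns

4 rows:
1, Leo, Marketing, 110000, Seoul
2, Quinn, Research, 30000, Lima
3, Jack, Research, 70000, Tokyo
4, Frank, Research, 100000, Lima


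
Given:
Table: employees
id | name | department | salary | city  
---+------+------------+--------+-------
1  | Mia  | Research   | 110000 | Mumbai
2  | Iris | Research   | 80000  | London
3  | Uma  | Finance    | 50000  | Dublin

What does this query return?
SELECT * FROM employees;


SELECT * returns all 3 rows with all columns

3 rows:
1, Mia, Research, 110000, Mumbai
2, Iris, Research, 80000, London
3, Uma, Finance, 50000, Dublin


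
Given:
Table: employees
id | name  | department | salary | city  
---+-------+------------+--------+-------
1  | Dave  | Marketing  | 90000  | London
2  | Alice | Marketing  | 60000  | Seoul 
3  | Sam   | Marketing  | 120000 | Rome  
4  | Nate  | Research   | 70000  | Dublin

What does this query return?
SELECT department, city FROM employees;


Projecting columns: department, city

4 rows:
Marketing, London
Marketing, Seoul
Marketing, Rome
Research, Dublin


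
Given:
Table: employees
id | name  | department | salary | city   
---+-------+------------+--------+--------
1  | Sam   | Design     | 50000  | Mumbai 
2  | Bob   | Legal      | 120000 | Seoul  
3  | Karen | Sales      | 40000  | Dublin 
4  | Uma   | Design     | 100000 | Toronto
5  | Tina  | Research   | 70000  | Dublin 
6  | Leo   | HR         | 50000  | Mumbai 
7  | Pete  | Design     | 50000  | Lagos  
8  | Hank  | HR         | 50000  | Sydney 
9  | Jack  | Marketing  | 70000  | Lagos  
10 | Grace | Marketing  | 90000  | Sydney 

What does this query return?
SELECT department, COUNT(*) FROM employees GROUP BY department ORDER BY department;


Assigning each row to its department group:
  Sam -> Design
  Bob -> Legal
  Karen -> Sales
  Uma -> Design
  Tina -> Research
  Leo -> HR
  Pete -> Design
  Hank -> HR
  Jack -> Marketing
  Grace -> Marketing


6 groups:
Design, 3
HR, 2
Legal, 1
Marketing, 2
Research, 1
Sales, 1


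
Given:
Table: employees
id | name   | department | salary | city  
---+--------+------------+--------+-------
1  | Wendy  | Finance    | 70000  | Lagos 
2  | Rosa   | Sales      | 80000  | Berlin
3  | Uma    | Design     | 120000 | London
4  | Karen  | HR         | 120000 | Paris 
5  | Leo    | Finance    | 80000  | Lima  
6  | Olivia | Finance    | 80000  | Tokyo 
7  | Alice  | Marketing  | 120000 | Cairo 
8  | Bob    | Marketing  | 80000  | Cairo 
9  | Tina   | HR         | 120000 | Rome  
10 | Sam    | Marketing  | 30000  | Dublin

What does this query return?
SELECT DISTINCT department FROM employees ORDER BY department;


All 'department' values (row order): Finance, Sales, Design, HR, Finance, Finance, Marketing, Marketing, HR, Marketing
Removing duplicates leaves 5 unique value(s).

5 values:
Design
Finance
HR
Marketing
Sales
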